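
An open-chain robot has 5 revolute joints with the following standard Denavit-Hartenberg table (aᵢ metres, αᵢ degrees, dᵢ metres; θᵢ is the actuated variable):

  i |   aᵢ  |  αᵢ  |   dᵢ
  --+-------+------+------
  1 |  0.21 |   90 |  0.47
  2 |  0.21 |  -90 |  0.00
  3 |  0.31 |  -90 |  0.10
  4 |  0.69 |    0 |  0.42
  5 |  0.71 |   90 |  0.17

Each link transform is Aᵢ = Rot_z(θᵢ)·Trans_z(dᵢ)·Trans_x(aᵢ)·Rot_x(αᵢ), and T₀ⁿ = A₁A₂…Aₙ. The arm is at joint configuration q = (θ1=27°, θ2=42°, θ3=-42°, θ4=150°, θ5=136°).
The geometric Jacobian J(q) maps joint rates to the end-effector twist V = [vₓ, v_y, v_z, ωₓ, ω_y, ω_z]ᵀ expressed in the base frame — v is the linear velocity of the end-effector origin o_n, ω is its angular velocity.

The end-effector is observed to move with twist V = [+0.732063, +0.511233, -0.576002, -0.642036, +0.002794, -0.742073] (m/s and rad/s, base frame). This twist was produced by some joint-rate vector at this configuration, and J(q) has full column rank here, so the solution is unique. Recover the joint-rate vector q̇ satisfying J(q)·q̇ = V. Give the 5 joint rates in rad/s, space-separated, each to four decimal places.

-0.4690 -0.9680 0.1790 -0.8720 -0.0350

o_n = [0.0546, 0.5889, 1.1541]
J₁: ẑ×o_n = [-0.5889, 0.0546, 0.0000], ω = ẑ
J2: z=[0.4540, -0.8910, 0.0000] o=[0.1871, 0.0953, 0.4700] → [-0.6096, -0.3106, 0.1060, 0.4540, -0.8910, 0.0000]
J3: z=[-0.5962, -0.3038, 0.7431] o=[0.3262, 0.1662, 0.6105] → [-0.4793, 0.1223, -0.3345, -0.5962, -0.3038, 0.7431]
J4: z=[0.1057, 0.8879, 0.4477] o=[0.5133, 0.0287, 0.8390] → [0.0290, -0.2387, 0.4665, 0.1057, 0.8879, 0.4477]
J5: z=[0.1057, 0.8879, 0.4477] o=[0.2878, 0.7129, 0.4735] → [0.6598, -0.1763, 0.1939, 0.1057, 0.8879, 0.4477]
q̇ = J⁺·V = [-0.4690, -0.9680, 0.1790, -0.8720, -0.0350]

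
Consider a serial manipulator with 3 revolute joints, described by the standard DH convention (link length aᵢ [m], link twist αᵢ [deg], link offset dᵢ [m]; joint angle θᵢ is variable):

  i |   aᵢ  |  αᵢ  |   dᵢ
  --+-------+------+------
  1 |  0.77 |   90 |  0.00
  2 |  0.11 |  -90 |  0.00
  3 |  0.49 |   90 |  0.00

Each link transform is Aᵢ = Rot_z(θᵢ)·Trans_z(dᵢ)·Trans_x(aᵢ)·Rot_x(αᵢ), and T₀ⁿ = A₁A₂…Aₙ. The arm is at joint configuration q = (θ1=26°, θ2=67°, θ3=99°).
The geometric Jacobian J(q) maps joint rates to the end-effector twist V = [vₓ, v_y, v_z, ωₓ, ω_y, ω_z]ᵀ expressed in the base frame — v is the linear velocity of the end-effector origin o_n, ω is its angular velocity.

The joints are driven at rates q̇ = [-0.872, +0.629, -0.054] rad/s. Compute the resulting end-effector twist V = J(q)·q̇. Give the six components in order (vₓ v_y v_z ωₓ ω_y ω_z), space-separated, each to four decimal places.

0.6686 -0.4290 0.0323 0.3204 -0.5436 -0.8931

o_n = [0.4916, 0.7782, 0.0307]
J₁: ẑ×o_n = [-0.7782, 0.4916, 0.0000], ω = ẑ
J2: z=[0.4384, -0.8988, 0.0000] o=[0.6921, 0.3375, 0.0000] → [-0.0276, -0.0135, 0.0130, 0.4384, -0.8988, 0.0000]
J3: z=[-0.8273, -0.4035, 0.3907] o=[0.7307, 0.3564, 0.1013] → [-0.1364, -0.1518, -0.4455, -0.8273, -0.4035, 0.3907]
V = J·q̇ = [0.6686, -0.4290, 0.0323, 0.3204, -0.5436, -0.8931]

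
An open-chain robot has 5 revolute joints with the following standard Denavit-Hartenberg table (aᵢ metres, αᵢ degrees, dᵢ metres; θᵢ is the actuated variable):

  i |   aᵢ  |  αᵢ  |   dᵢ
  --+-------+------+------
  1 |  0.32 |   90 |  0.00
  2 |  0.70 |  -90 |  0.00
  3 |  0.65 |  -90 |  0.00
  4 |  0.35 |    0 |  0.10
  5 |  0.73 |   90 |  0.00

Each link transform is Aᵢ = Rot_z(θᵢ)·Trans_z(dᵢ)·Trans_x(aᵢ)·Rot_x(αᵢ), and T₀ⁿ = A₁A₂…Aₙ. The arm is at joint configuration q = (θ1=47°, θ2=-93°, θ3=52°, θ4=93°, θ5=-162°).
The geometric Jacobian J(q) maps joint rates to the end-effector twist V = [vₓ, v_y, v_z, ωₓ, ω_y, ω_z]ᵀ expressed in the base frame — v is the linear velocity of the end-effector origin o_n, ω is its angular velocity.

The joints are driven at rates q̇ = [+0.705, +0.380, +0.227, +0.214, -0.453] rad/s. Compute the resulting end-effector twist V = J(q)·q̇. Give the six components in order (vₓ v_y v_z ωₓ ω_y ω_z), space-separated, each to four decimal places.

o_n = [-0.1573, 0.9537, -1.1869]
J₁: ẑ×o_n = [-0.9537, -0.1573, 0.0000], ω = ẑ
J2: z=[0.7314, -0.6820, 0.0000] o=[0.2182, 0.2340, 0.0000] → [0.8095, 0.8681, 0.2702, 0.7314, -0.6820, 0.0000]
J3: z=[0.6811, 0.7304, -0.0523] o=[0.1933, 0.2072, -0.6990] → [-0.3173, 0.3506, 0.7644, 0.6811, 0.7304, -0.0523]
J4: z=[-0.4221, 0.4500, 0.7869] o=[-0.1956, 0.5412, -1.0987] → [-0.3643, -0.0071, -0.1914, -0.4221, 0.4500, 0.7869]
J5: z=[-0.4221, 0.4500, 0.7869] o=[-0.4649, 0.3216, -0.9904] → [-0.5859, 0.1591, -0.4053, -0.4221, 0.4500, 0.7869]
V = J·q̇ = [-0.2493, 0.2250, 0.4189, 0.5334, -0.2009, 0.5050]

-0.2493 0.2250 0.4189 0.5334 -0.2009 0.5050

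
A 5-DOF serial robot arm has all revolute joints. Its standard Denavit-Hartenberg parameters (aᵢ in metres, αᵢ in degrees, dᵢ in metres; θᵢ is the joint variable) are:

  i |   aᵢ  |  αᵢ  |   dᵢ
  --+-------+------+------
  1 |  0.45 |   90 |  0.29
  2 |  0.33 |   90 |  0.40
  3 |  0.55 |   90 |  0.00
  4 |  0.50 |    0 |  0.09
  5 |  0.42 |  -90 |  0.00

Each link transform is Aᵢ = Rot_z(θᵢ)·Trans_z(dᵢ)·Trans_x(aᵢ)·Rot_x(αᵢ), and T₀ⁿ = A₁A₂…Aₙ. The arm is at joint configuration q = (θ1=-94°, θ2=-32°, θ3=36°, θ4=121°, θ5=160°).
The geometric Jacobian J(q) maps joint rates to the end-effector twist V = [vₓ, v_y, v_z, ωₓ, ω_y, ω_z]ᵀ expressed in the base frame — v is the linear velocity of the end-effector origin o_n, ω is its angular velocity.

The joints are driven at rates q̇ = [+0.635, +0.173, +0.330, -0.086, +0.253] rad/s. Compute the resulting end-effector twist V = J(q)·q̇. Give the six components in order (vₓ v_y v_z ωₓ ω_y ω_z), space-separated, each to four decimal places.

0.4390 -0.4565 0.0490 -0.0314 0.0940 0.3031

o_n = [-0.6162, -0.9811, -0.0865]
J₁: ẑ×o_n = [0.9811, -0.6162, 0.0000], ω = ẑ
J2: z=[-0.9976, 0.0698, 0.0000] o=[-0.0314, -0.4489, 0.2900] → [-0.0263, -0.3756, 0.5717, -0.9976, 0.0698, 0.0000]
J3: z=[0.0370, 0.5286, -0.8480] o=[-0.4499, -0.7002, 0.1151] → [-0.3448, 0.1484, 0.0775, 0.0370, 0.5286, -0.8480]
J4: z=[0.7723, -0.5537, -0.3115] o=[-0.7988, -1.0541, -0.1207] → [0.0038, -0.0833, 0.1574, 0.7723, -0.5537, -0.3115]
J5: z=[0.7723, -0.5537, -0.3115] o=[-0.5501, -0.7116, -0.4018] → [-0.2585, -0.2229, -0.2447, 0.7723, -0.5537, -0.3115]
V = J·q̇ = [0.4390, -0.4565, 0.0490, -0.0314, 0.0940, 0.3031]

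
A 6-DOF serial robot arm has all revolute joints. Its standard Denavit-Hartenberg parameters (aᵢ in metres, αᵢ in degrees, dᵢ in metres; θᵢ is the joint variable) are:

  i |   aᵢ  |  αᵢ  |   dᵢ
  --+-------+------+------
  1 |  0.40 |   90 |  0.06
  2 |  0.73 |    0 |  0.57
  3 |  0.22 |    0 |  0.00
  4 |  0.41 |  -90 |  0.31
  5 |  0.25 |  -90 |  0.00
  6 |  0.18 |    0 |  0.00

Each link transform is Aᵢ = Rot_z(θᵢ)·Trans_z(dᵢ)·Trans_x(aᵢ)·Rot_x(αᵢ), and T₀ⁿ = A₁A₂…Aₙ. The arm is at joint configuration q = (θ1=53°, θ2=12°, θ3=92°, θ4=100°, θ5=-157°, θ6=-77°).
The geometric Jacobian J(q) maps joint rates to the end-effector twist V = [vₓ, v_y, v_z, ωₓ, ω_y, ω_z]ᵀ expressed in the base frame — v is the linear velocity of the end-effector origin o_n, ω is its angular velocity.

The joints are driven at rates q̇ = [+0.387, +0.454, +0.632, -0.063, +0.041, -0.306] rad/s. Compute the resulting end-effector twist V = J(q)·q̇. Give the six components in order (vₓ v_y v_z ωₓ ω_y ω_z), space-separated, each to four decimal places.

-0.1596 0.4491 0.1728 0.6678 -0.3456 0.3982

o_n = [1.3964, 0.2022, 0.2070]
J₁: ẑ×o_n = [-0.2022, 1.3964, 0.0000], ω = ẑ
J2: z=[0.7986, -0.6018, 0.0000] o=[0.2407, 0.3195, 0.0600] → [-0.0885, -0.1174, 0.6019, 0.7986, -0.6018, 0.0000]
J3: z=[0.7986, -0.6018, 0.0000] o=[1.1257, 0.5467, 0.2118] → [0.0029, 0.0038, -0.1122, 0.7986, -0.6018, 0.0000]
J4: z=[0.7986, -0.6018, 0.0000] o=[1.0936, 0.5042, 0.4252] → [0.1313, 0.1743, -0.0589, 0.7986, -0.6018, 0.0000]
J5: z=[0.2448, 0.3248, -0.9135] o=[1.1158, 0.0185, 0.2585] → [0.1512, -0.2437, -0.0462, 0.2448, 0.3248, -0.9135]
J6: z=[0.5203, -0.8390, -0.1589] o=[1.3203, 0.1276, 0.3521] → [0.1336, 0.0634, 0.1027, 0.5203, -0.8390, -0.1589]
V = J·q̇ = [-0.1596, 0.4491, 0.1728, 0.6678, -0.3456, 0.3982]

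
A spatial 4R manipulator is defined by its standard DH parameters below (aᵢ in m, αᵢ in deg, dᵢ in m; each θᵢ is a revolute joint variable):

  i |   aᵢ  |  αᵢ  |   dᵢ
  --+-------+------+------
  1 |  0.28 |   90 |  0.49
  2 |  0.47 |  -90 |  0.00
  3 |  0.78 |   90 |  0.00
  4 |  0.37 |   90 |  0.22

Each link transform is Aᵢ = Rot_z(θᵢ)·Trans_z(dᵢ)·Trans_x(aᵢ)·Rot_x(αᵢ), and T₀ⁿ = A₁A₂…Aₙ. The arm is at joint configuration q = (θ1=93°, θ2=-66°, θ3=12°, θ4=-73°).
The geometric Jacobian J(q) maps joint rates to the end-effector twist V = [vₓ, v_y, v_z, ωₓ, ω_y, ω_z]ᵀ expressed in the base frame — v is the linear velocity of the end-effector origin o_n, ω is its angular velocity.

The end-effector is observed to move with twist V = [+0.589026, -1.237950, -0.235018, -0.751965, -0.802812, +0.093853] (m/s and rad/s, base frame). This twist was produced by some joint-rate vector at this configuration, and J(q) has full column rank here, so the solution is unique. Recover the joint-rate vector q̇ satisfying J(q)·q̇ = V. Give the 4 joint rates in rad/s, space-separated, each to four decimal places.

o_n = [0.0033, 0.5208, -0.9187]
J₁: ẑ×o_n = [-0.5208, 0.0033, 0.0000], ω = ẑ
J2: z=[0.9986, 0.0523, 0.0000] o=[-0.0147, 0.2796, 0.4900] → [-0.0737, 1.4068, 0.2399, 0.9986, 0.0523, 0.0000]
J3: z=[-0.0478, 0.9123, 0.4067] o=[-0.0247, 0.4705, 0.0606] → [-0.9139, -0.0355, -0.0279, -0.0478, 0.9123, 0.4067]
J4: z=[0.9724, 0.1356, -0.1899] o=[-0.2028, 0.7719, -0.6364] → [-0.0860, 0.2354, -0.2722, 0.9724, 0.1356, -0.1899]
q̇ = J⁺·V = [0.4640, -0.9250, -0.8470, 0.1350]

0.4640 -0.9250 -0.8470 0.1350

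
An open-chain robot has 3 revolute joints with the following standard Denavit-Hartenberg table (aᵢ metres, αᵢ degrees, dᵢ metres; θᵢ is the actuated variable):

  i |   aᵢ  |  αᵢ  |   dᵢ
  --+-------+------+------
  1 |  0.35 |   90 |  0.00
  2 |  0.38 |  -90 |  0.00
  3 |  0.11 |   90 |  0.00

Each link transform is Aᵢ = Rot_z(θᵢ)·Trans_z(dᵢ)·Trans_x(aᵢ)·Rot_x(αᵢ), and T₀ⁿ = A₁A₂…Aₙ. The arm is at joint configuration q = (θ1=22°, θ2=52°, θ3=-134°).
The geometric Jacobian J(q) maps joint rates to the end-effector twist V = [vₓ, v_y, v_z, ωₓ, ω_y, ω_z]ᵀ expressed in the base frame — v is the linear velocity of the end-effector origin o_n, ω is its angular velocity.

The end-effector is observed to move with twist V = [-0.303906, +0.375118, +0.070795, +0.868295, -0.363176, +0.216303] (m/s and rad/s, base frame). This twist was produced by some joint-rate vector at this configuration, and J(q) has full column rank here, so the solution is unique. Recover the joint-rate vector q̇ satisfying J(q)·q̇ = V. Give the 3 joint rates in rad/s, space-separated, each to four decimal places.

0.7390 0.6620 -0.8490

o_n = [0.5275, 0.1278, 0.2392]
J₁: ẑ×o_n = [-0.1278, 0.5275, 0.0000], ω = ẑ
J2: z=[0.3746, -0.9272, 0.0000] o=[0.3245, 0.1311, 0.0000] → [-0.2218, -0.0896, 0.1869, 0.3746, -0.9272, 0.0000]
J3: z=[-0.7306, -0.2952, 0.6157] o=[0.5414, 0.2188, 0.2994] → [0.0738, -0.0526, 0.0624, -0.7306, -0.2952, 0.6157]
q̇ = J⁺·V = [0.7390, 0.6620, -0.8490]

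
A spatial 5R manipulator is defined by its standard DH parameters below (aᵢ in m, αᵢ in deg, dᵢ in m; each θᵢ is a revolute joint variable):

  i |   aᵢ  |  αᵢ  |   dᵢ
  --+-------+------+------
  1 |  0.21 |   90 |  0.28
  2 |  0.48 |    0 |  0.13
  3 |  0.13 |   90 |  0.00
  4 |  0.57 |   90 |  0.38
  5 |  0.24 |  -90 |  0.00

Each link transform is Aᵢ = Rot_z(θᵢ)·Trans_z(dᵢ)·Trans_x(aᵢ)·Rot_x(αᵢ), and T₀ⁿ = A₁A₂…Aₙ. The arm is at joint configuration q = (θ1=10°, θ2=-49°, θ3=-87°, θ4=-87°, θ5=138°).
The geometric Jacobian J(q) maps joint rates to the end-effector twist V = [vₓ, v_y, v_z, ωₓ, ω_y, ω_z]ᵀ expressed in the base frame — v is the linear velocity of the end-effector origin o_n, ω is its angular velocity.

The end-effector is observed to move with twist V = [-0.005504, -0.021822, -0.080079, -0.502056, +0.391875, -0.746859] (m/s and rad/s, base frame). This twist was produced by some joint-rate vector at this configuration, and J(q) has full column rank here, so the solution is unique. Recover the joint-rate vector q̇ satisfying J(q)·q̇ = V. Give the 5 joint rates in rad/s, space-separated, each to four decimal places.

o_n = [-0.0048, 0.2643, 0.2021]
J₁: ẑ×o_n = [-0.2643, -0.0048, 0.0000], ω = ẑ
J2: z=[0.1736, -0.9848, 0.0000] o=[0.2068, 0.0365, 0.2800] → [0.0768, 0.0135, -0.1689, 0.1736, -0.9848, 0.0000]
J3: z=[0.1736, -0.9848, 0.0000] o=[0.5395, -0.0369, -0.0823] → [-0.2800, -0.0494, -0.4838, 0.1736, -0.9848, 0.0000]
J4: z=[-0.6841, -0.1206, 0.7193] o=[0.4474, -0.0531, -0.1726] → [-0.2735, -0.0690, -0.2717, -0.6841, -0.1206, 0.7193]
J5: z=[0.6984, 0.1763, 0.6937] o=[0.0675, 0.4579, 0.0801] → [0.1558, -0.1354, -0.1225, 0.6984, 0.1763, 0.6937]
q̇ = J⁺·V = [-0.9440, -0.6830, 0.2010, 0.4380, -0.1700]

-0.9440 -0.6830 0.2010 0.4380 -0.1700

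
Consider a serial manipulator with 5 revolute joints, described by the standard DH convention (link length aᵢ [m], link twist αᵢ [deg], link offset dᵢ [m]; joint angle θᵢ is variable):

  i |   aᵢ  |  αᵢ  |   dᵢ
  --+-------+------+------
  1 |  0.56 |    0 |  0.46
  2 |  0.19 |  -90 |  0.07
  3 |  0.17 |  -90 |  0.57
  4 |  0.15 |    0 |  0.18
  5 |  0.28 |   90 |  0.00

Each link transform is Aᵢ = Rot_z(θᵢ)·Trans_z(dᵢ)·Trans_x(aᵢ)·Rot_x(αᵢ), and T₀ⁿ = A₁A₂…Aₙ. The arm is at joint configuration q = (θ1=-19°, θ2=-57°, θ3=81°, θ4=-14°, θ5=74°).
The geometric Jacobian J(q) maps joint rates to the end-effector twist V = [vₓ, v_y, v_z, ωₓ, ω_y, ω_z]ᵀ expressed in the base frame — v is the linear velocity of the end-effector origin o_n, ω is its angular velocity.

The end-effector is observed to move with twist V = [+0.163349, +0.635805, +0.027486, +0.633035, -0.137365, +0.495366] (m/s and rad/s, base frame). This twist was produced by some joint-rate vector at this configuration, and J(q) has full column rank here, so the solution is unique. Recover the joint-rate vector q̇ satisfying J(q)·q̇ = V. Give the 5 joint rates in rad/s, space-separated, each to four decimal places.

o_n = [0.9027, -0.1753, 0.0519]
J₁: ẑ×o_n = [0.1753, 0.9027, -0.0000], ω = ẑ
J2: z=[0.0000, 0.0000, 1.0000] o=[0.5295, -0.1823, 0.4600] → [-0.0070, 0.3732, 0.0000, 0.0000, 0.0000, 1.0000]
J3: z=[0.9703, 0.2419, 0.0000] o=[0.5755, -0.3667, 0.5300] → [-0.1157, 0.4639, 0.1065, 0.9703, 0.2419, 0.0000]
J4: z=[-0.2389, 0.9583, -0.1564] o=[1.1350, -0.2546, 0.3621] → [-0.2849, -0.0378, 0.2037, -0.2389, 0.9583, -0.1564]
J5: z=[-0.2389, 0.9583, -0.1564] o=[1.1327, -0.0954, 0.1902] → [-0.1450, 0.0029, 0.2395, -0.2389, 0.9583, -0.1564]
q̇ = J⁺·V = [0.3010, 0.1490, 0.5810, -0.9780, 0.6880]

0.3010 0.1490 0.5810 -0.9780 0.6880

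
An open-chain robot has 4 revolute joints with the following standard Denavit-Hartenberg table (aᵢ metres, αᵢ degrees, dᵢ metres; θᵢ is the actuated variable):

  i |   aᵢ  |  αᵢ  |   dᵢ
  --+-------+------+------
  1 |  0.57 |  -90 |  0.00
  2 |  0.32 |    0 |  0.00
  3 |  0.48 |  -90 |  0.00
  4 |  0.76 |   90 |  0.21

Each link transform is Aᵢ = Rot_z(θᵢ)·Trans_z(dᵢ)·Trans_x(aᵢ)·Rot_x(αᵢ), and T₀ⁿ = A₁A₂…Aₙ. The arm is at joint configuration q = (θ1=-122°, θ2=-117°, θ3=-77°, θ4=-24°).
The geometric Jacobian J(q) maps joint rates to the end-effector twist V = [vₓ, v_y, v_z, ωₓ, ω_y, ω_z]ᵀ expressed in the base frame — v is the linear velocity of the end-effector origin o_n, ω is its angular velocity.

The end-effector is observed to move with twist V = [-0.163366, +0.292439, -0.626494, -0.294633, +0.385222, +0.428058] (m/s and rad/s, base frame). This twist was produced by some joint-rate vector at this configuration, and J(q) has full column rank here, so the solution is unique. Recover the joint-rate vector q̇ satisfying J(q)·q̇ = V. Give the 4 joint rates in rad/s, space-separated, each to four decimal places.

-0.2560 -0.2300 -0.2240 0.7050

o_n = [0.6678, 0.4854, 0.2048]
J₁: ẑ×o_n = [-0.4854, 0.6678, 0.0000], ω = ẑ
J2: z=[0.8480, -0.5299, 0.0000] o=[-0.3021, -0.4834, 0.0000] → [-0.1085, -0.1737, 1.3355, 0.8480, -0.5299, 0.0000]
J3: z=[0.8480, -0.5299, 0.0000] o=[-0.2251, -0.3602, 0.2851] → [0.0426, 0.0681, 1.1902, 0.8480, -0.5299, 0.0000]
J4: z=[0.1282, 0.2052, 0.9703] o=[0.0217, 0.0348, 0.1690] → [-0.4299, 0.6223, -0.0748, 0.1282, 0.2052, 0.9703]
q̇ = J⁺·V = [-0.2560, -0.2300, -0.2240, 0.7050]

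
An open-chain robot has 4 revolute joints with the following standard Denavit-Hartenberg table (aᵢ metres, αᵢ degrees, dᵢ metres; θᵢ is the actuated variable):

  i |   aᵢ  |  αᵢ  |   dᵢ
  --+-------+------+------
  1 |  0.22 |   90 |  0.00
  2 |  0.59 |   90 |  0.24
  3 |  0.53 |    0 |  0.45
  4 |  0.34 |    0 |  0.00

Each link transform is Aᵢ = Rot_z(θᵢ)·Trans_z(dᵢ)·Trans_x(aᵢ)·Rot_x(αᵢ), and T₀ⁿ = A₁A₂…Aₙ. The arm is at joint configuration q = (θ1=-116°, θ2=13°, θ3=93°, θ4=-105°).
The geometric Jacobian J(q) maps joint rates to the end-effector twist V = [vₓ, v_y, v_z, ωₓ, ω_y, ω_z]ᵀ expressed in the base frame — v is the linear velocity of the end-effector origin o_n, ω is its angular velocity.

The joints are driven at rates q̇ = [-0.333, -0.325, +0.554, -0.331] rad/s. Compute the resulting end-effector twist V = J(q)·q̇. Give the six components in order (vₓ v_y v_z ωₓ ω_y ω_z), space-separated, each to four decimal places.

o_n = [-1.1509, -0.7661, -0.2372]
J₁: ẑ×o_n = [0.7661, -1.1509, 0.0000], ω = ẑ
J2: z=[-0.8988, 0.4384, 0.0000] o=[-0.0964, -0.1977, 0.0000] → [-0.1040, -0.2132, 0.9731, -0.8988, 0.4384, 0.0000]
J3: z=[-0.0986, -0.2022, -0.9744] o=[-0.5642, -0.6092, 0.1327] → [-0.0781, 0.5352, -0.1032, -0.0986, -0.2022, -0.9744]
J4: z=[-0.0986, -0.2022, -0.9744] o=[-1.0724, -0.4439, -0.3120] → [-0.3291, 0.0839, 0.0159, -0.0986, -0.2022, -0.9744]
V = J·q̇ = [-0.1557, 0.7213, -0.3787, 0.2701, -0.1876, -0.5503]

-0.1557 0.7213 -0.3787 0.2701 -0.1876 -0.5503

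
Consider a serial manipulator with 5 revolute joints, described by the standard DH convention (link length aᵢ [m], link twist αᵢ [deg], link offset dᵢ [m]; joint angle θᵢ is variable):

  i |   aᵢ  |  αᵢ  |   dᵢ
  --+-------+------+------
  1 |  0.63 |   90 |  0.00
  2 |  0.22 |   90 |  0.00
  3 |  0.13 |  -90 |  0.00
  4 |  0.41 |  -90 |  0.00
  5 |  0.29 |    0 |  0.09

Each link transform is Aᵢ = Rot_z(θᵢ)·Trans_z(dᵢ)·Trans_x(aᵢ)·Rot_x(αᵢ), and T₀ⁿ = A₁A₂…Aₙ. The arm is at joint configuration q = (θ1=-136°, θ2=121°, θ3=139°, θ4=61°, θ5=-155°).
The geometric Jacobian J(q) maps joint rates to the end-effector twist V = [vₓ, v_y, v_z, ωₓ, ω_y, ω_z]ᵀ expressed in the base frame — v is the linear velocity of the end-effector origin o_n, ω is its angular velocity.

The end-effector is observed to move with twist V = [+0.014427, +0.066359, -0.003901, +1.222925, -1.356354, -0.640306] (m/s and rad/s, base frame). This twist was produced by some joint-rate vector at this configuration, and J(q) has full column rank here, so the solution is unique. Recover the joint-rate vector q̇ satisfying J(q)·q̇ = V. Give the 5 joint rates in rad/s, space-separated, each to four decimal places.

o_n = [-0.3211, -0.3268, -0.0484]
J₁: ẑ×o_n = [0.3268, -0.3211, 0.0000], ω = ẑ
J2: z=[-0.6947, 0.7193, 0.0000] o=[-0.4532, -0.4376, 0.0000] → [-0.0348, -0.0337, -0.1720, -0.6947, 0.7193, 0.0000]
J3: z=[-0.6166, -0.5954, 0.5150] o=[-0.3717, -0.3589, 0.1886] → [0.1246, -0.1201, 0.0103, -0.6166, -0.5954, 0.5150]
J4: z=[0.2812, -0.7776, -0.5624] o=[-0.4673, -0.3327, 0.1045] → [0.1222, -0.0392, 0.1153, 0.2812, -0.7776, -0.5624]
J5: z=[0.9421, 0.1121, 0.3161] o=[-0.3923, -0.0790, -0.2088] → [0.0963, -0.1286, -0.2414, 0.9421, 0.1121, 0.3161]
q̇ = J⁺·V = [-0.8100, -0.7290, 0.5870, 0.7530, 0.9200]

-0.8100 -0.7290 0.5870 0.7530 0.9200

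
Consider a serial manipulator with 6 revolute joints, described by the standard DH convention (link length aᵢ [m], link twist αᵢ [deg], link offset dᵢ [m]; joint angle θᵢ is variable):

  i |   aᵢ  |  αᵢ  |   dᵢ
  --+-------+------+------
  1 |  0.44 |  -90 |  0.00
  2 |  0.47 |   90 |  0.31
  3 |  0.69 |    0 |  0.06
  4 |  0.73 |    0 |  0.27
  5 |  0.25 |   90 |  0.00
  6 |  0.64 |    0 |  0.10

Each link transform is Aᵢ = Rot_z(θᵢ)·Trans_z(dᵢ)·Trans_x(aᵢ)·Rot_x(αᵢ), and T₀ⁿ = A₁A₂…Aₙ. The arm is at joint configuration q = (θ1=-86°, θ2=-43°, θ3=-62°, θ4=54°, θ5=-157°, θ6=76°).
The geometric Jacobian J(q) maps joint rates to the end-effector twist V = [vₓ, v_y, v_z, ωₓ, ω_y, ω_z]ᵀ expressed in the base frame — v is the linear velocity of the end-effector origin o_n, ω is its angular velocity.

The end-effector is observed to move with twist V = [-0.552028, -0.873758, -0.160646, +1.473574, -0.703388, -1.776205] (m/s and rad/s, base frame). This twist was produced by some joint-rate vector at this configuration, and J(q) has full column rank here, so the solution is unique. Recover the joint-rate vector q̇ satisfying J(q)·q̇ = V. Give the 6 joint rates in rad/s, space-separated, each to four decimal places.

o_n = [-0.3665, -0.6229, 1.4456]
J₁: ẑ×o_n = [0.6229, -0.3665, 0.0000], ω = ẑ
J2: z=[0.9976, 0.0698, 0.0000] o=[0.0307, -0.4389, 0.0000] → [0.1008, -1.4421, -0.1559, 0.9976, 0.0698, 0.0000]
J3: z=[-0.0476, 0.6803, 0.7314] o=[0.3639, -0.7602, 0.3205] → [0.6651, -0.4806, 0.4904, -0.0476, 0.6803, 0.7314]
J4: z=[-0.0476, 0.6803, 0.7314] o=[-0.2302, -0.9982, 0.5853] → [0.3108, -0.0587, 0.0749, -0.0476, 0.6803, 0.7314]
J5: z=[-0.0476, 0.6803, 0.7314] o=[-0.3075, -1.3490, 1.2758] → [-0.4155, -0.0351, 0.0056, -0.0476, 0.6803, 0.7314]
J6: z=[0.9504, 0.2562, -0.1765] o=[-0.3843, -1.1774, 1.1111] → [0.1836, -0.3211, 0.5223, 0.9504, 0.2562, -0.1765]
q̇ = J⁺·V = [-0.7010, 0.8800, -0.5930, -0.3040, -0.4380, 0.5600]

-0.7010 0.8800 -0.5930 -0.3040 -0.4380 0.5600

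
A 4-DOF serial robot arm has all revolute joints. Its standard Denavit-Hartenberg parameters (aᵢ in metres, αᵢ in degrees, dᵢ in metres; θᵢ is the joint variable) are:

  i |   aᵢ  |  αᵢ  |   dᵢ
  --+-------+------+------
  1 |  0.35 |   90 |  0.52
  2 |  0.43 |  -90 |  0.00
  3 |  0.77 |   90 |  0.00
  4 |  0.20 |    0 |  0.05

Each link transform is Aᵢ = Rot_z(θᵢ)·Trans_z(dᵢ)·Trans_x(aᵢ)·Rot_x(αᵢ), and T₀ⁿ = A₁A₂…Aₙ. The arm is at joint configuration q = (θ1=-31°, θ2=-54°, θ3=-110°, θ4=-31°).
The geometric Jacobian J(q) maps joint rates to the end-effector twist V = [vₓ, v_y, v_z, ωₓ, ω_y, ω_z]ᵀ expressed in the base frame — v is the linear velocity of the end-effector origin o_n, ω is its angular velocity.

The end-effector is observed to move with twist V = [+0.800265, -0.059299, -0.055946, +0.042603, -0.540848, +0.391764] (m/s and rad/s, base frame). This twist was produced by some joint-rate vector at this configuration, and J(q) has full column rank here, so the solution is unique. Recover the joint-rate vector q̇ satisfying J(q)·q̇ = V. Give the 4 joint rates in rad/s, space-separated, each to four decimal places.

o_n = [-0.1875, -0.8995, 0.4101]
J₁: ẑ×o_n = [0.8995, -0.1875, 0.0000], ω = ẑ
J2: z=[-0.5150, -0.8572, 0.0000] o=[0.3000, -0.1803, 0.5200] → [0.0942, -0.0566, -0.0475, -0.5150, -0.8572, 0.0000]
J3: z=[0.6935, -0.4167, 0.5878] o=[0.5167, -0.3104, 0.1721] → [0.2471, -0.5789, -0.7019, 0.6935, -0.4167, 0.5878]
J4: z=[-0.2973, 0.5776, 0.7602] o=[0.0113, -0.8509, 0.3852] → [0.0513, -0.1437, 0.1293, -0.2973, 0.5776, 0.7602]
q̇ = J⁺·V = [0.9190, 0.2190, -0.0550, -0.6510]

0.9190 0.2190 -0.0550 -0.6510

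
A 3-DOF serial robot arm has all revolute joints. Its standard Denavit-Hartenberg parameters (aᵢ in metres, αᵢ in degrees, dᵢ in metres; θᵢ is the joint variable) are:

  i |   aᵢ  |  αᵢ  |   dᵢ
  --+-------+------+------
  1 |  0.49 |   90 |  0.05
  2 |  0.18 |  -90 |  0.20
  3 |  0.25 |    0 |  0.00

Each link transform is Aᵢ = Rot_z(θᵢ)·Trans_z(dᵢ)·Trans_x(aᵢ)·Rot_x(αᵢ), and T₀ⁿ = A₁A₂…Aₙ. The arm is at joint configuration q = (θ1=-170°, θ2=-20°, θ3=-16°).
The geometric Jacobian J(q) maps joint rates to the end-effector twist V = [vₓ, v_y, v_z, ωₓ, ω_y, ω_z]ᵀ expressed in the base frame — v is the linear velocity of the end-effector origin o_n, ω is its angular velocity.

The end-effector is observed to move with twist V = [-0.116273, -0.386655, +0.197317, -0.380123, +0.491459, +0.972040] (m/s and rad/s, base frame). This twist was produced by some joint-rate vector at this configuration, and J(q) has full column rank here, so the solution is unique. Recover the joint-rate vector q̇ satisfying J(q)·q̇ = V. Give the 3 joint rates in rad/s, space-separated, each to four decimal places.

o_n = [-0.9182, 0.1112, -0.0938]
J₁: ẑ×o_n = [-0.1112, -0.9182, 0.0000], ω = ẑ
J2: z=[-0.1736, 0.9848, 0.0000] o=[-0.4826, -0.0851, 0.0500] → [-0.1416, -0.0250, 0.3950, -0.1736, 0.9848, 0.0000]
J3: z=[-0.3368, -0.0594, 0.9397] o=[-0.6839, 0.0825, -0.0116] → [-0.0220, -0.2479, -0.0236, -0.3368, -0.0594, 0.9397]
q̇ = J⁺·V = [0.1780, 0.5500, 0.8450]

0.1780 0.5500 0.8450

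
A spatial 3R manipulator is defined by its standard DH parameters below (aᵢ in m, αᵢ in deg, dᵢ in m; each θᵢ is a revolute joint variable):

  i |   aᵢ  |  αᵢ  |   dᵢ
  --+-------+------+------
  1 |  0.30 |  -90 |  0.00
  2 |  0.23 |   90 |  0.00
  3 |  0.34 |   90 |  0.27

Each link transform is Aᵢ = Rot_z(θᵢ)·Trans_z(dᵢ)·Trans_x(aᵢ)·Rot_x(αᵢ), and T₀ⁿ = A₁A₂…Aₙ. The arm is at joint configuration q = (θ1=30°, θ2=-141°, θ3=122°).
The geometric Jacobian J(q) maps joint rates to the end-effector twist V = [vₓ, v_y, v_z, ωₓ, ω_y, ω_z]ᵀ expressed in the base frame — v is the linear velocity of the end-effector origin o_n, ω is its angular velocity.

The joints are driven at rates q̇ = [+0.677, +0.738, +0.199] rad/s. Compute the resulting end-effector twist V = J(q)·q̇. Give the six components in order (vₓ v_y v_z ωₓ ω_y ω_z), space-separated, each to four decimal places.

o_n = [-0.0650, 0.2954, -0.1785]
J₁: ẑ×o_n = [-0.2954, -0.0650, 0.0000], ω = ẑ
J2: z=[-0.5000, 0.8660, 0.0000] o=[0.2598, 0.1500, 0.0000] → [-0.1546, -0.0892, 0.2086, -0.5000, 0.8660, 0.0000]
J3: z=[-0.5450, -0.3147, -0.7771] o=[0.1050, 0.0606, 0.1447] → [0.2841, -0.0440, -0.1815, -0.5450, -0.3147, -0.7771]
V = J·q̇ = [-0.2575, -0.1186, 0.1179, -0.4775, 0.5765, 0.5223]

-0.2575 -0.1186 0.1179 -0.4775 0.5765 0.5223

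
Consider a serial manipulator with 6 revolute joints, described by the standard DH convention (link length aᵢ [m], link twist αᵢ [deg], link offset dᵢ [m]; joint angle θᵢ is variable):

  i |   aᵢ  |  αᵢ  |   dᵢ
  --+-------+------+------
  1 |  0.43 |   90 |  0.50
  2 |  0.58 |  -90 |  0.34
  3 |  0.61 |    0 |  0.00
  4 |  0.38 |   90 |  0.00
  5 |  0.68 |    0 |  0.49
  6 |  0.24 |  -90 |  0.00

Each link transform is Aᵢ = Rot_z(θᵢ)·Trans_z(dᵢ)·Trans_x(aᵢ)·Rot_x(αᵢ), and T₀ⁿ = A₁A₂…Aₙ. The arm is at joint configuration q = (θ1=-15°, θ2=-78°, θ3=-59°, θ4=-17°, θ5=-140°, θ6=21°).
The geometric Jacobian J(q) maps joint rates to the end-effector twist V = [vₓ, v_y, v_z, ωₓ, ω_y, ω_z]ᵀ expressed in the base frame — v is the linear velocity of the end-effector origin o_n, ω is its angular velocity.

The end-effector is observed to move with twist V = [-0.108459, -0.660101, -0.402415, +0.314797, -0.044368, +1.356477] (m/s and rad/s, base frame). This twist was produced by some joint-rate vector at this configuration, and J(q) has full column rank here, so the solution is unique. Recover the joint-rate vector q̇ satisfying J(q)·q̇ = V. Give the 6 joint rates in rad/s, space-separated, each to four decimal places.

0.8450 -0.1470 0.5740 -0.1590 0.9970 -0.5490

o_n = [-0.3138, -0.6735, 0.0168]
J₁: ẑ×o_n = [0.6735, -0.3138, 0.0000], ω = ẑ
J2: z=[-0.2588, -0.9659, 0.0000] o=[0.4153, -0.1113, 0.5000] → [0.4668, -0.1251, -0.5587, -0.2588, -0.9659, 0.0000]
J3: z=[0.9448, -0.2532, 0.2079] o=[0.4438, -0.4709, -0.0673] → [0.0208, -0.2370, -0.3832, 0.9448, -0.2532, 0.2079]
J4: z=[0.9448, -0.2532, 0.2079] o=[0.3716, -0.9929, -0.3746] → [-0.1655, -0.5123, 0.1282, 0.9448, -0.2532, 0.2079]
J5: z=[-0.2575, -0.1815, 0.9491] o=[0.2946, -1.3540, -0.4646] → [-0.7331, -0.4535, -0.2856, -0.2575, -0.1815, 0.9491]
J6: z=[-0.2575, -0.1815, 0.9491] o=[-0.1390, -0.8372, 0.0329] → [-0.1524, -0.1700, -0.0739, -0.2575, -0.1815, 0.9491]
q̇ = J⁺·V = [0.8450, -0.1470, 0.5740, -0.1590, 0.9970, -0.5490]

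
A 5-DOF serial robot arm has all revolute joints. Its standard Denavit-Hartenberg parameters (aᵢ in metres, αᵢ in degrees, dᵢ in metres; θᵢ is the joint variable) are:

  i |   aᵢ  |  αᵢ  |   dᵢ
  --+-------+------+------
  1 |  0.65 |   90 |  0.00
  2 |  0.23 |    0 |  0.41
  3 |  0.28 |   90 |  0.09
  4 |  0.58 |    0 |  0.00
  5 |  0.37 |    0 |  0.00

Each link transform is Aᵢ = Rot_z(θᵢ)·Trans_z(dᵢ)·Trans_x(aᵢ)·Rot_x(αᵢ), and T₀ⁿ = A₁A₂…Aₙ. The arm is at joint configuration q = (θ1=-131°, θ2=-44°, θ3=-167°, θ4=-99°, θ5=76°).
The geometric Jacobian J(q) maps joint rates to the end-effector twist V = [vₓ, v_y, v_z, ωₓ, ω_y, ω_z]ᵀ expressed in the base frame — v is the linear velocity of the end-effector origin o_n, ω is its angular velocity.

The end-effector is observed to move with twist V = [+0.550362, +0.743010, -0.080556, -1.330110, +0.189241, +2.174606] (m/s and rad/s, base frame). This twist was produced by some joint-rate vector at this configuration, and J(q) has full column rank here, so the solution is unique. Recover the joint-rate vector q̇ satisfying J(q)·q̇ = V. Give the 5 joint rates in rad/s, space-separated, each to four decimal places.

o_n = [-0.0729, -0.4153, 0.1131]
J₁: ẑ×o_n = [0.4153, -0.0729, 0.0000], ω = ẑ
J2: z=[-0.7547, 0.6561, 0.0000] o=[-0.4264, -0.4906, 0.0000] → [0.0742, 0.0854, -0.2887, -0.7547, 0.6561, 0.0000]
J3: z=[-0.7547, 0.6561, 0.0000] o=[-0.8444, -0.3464, -0.1598] → [0.1790, 0.2060, -0.4542, -0.7547, 0.6561, 0.0000]
J4: z=[-0.3379, -0.3887, 0.8572] o=[-0.7549, -0.1063, -0.0156] → [0.2149, 0.6280, 0.3695, -0.3379, -0.3887, 0.8572]
J5: z=[-0.3379, -0.3887, 0.8572] o=[-0.3736, -0.5408, -0.0623] → [-0.1757, 0.3170, 0.0745, -0.3379, -0.3887, 0.8572]
q̇ = J⁺·V = [0.9600, 0.7200, 0.4080, 0.7020, 0.7150]

0.9600 0.7200 0.4080 0.7020 0.7150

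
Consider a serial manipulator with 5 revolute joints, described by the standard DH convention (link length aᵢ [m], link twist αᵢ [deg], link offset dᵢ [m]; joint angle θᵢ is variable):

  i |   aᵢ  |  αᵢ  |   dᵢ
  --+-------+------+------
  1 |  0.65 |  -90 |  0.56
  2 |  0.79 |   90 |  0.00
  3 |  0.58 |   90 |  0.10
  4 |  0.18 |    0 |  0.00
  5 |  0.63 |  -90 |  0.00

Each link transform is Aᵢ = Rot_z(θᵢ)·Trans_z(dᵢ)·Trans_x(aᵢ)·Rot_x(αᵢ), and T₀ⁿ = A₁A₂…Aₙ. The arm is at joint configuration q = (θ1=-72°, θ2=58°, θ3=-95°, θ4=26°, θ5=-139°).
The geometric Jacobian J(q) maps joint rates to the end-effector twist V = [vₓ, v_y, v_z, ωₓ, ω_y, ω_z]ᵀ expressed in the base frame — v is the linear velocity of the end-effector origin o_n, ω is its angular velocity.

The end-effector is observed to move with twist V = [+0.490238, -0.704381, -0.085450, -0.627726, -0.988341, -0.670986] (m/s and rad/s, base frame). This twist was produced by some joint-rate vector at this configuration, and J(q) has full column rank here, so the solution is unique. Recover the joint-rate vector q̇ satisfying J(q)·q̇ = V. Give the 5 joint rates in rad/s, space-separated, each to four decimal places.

-0.2150 -0.8340 0.3910 -0.4620 -0.3230

o_n = [-0.2515, -0.8237, -0.2858]
J₁: ẑ×o_n = [0.8237, -0.2515, 0.0000], ω = ẑ
J2: z=[0.9511, 0.3090, 0.0000] o=[0.2009, -0.6182, 0.5600] → [-0.2614, 0.8044, -0.0557, 0.9511, 0.3090, 0.0000]
J3: z=[0.2621, -0.8065, 0.5299] o=[0.3302, -1.0163, -0.1100] → [0.0398, -0.2622, -0.4187, 0.2621, -0.8065, 0.5299]
J4: z=[-0.0802, 0.5290, 0.8448] o=[-0.2014, -1.2501, -0.0141] → [-0.5039, -0.0642, -0.0077, -0.0802, 0.5290, 0.8448]
J5: z=[-0.0802, 0.5290, 0.8448] o=[-0.3363, -1.3564, 0.0397] → [-0.6222, 0.0455, -0.0876, -0.0802, 0.5290, 0.8448]
q̇ = J⁺·V = [-0.2150, -0.8340, 0.3910, -0.4620, -0.3230]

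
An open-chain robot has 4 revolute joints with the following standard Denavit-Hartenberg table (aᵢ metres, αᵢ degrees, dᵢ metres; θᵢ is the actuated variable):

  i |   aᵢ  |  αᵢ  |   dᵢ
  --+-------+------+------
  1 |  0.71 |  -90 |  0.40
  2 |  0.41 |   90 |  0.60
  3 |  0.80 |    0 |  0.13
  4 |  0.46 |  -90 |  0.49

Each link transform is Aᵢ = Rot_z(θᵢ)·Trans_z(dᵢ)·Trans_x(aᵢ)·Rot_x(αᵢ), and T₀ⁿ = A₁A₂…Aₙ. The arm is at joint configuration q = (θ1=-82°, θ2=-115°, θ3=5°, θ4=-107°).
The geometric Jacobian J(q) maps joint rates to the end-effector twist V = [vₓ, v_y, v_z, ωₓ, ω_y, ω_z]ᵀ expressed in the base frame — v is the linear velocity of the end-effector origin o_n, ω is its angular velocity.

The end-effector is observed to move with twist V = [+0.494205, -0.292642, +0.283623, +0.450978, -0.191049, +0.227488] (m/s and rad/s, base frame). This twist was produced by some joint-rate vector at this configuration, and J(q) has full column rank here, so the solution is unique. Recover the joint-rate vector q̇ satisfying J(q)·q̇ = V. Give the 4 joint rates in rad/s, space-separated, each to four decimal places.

0.1100 0.4200 0.5740 -0.8520

o_n = [0.1729, 0.3490, 1.1452]
J₁: ẑ×o_n = [-0.3490, 0.1729, 0.0000], ω = ẑ
J2: z=[0.9903, 0.1392, 0.0000] o=[0.0988, -0.7031, 0.4000] → [0.1037, -0.7379, 1.0316, 0.9903, 0.1392, 0.0000]
J3: z=[-0.1261, 0.8975, -0.4226] o=[0.6689, -0.4480, 0.7716] → [0.6721, 0.2567, 0.3446, -0.1261, 0.8975, -0.4226]
J4: z=[-0.1261, 0.8975, -0.4226] o=[0.6746, 0.0119, 1.4389] → [-0.1212, 0.1750, 0.4078, -0.1261, 0.8975, -0.4226]
q̇ = J⁺·V = [0.1100, 0.4200, 0.5740, -0.8520]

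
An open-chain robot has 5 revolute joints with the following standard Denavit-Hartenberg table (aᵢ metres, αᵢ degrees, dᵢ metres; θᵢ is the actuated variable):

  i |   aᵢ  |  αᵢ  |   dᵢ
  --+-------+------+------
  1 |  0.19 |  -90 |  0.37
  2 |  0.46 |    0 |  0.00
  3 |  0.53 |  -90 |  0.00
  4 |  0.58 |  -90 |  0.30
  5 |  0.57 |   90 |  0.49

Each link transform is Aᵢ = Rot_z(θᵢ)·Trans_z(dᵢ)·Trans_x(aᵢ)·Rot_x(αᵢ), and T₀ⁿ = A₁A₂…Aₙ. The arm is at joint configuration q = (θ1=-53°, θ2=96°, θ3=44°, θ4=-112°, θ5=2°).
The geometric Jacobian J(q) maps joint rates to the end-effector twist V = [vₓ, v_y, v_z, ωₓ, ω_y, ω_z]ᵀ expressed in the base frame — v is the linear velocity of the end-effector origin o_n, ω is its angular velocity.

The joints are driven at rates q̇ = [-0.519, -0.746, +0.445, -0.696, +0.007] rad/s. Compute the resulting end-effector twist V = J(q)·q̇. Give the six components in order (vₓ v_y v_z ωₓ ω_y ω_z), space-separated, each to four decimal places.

o_n = [0.7197, 1.1211, -0.2288]
J₁: ẑ×o_n = [-1.1211, 0.7197, 0.0000], ω = ẑ
J2: z=[0.7986, 0.6018, 0.0000] o=[0.1143, -0.1517, 0.3700] → [-0.3604, 0.4782, 0.6523, 0.7986, 0.6018, 0.0000]
J3: z=[0.7986, 0.6018, 0.0000] o=[0.0854, -0.1133, -0.0875] → [-0.0850, 0.1129, 0.6042, 0.7986, 0.6018, 0.0000]
J4: z=[-0.3868, 0.5134, 0.7660] o=[-0.1589, 0.2109, -0.4282] → [-0.5949, 0.7502, -0.8032, -0.3868, 0.5134, 0.7660]
J5: z=[-0.1283, 0.7927, -0.5960] o=[0.2547, 0.5556, -0.0587] → [0.2022, -0.2990, -0.4412, -0.1283, 0.7927, -0.5960]
V = J·q̇ = [1.2283, -1.2043, 0.3382, 0.0280, -0.5329, -1.0563]

1.2283 -1.2043 0.3382 0.0280 -0.5329 -1.0563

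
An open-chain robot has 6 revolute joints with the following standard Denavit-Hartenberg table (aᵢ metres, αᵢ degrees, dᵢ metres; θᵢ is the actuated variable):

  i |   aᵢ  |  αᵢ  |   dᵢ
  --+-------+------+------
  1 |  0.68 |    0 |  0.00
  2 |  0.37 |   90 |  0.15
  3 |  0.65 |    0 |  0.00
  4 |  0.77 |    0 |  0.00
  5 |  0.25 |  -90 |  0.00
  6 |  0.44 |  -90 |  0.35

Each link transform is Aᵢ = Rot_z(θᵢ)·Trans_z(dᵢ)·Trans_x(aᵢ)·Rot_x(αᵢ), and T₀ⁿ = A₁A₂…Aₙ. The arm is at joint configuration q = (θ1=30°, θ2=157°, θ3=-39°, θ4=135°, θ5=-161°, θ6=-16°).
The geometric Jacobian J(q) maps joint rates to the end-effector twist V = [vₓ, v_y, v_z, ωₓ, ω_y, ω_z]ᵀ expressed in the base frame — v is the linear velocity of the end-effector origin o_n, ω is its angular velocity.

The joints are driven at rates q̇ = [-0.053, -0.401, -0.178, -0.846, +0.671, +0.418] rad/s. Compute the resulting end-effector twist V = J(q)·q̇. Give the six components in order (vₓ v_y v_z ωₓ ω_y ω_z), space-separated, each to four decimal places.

o_n = [-0.8117, 0.2902, 0.0447]
J₁: ẑ×o_n = [-0.2902, -0.8117, 0.0000], ω = ẑ
J2: z=[0.0000, 0.0000, 1.0000] o=[0.5889, 0.3400, 0.0000] → [0.0498, -1.4006, 0.0000, 0.0000, 0.0000, 1.0000]
J3: z=[-0.1219, 0.9925, 0.0000] o=[0.2217, 0.2949, 0.1500] → [-0.1045, -0.0128, 1.0263, -0.1219, 0.9925, 0.0000]
J4: z=[-0.1219, 0.9925, 0.0000] o=[-0.2797, 0.2333, -0.2591] → [0.3015, 0.0370, 0.5211, -0.1219, 0.9925, 0.0000]
J5: z=[-0.1219, 0.9925, 0.0000] o=[-0.1998, 0.2432, 0.5067] → [-0.4585, -0.0563, 0.6016, -0.1219, 0.9925, 0.0000]
J6: z=[-0.8996, -0.1105, 0.4226] o=[-0.3047, 0.2303, 0.2801] → [0.0007, -0.4260, -0.1099, -0.8996, -0.1105, 0.4226]
V = J·q̇ = [-0.5485, 0.3598, -0.2658, -0.3330, -0.3965, -0.2773]

-0.5485 0.3598 -0.2658 -0.3330 -0.3965 -0.2773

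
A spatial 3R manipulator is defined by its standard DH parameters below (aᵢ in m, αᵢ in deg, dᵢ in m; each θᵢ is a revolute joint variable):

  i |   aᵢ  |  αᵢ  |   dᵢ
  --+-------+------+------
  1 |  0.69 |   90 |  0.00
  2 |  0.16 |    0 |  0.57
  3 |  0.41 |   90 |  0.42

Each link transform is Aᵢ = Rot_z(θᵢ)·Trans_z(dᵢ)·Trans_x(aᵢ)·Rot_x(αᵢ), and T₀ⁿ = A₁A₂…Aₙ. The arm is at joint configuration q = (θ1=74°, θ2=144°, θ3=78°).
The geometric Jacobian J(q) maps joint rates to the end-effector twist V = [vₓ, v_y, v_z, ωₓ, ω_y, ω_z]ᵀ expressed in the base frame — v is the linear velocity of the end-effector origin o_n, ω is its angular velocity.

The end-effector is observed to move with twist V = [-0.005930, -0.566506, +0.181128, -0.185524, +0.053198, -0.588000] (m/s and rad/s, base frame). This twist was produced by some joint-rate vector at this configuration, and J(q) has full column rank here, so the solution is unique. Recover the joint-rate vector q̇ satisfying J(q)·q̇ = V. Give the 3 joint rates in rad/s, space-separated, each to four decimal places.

-0.5880 -0.9450 0.7520

o_n = [1.0222, -0.0269, -0.1803]
J₁: ẑ×o_n = [0.0269, 1.0222, -0.0000], ω = ẑ
J2: z=[0.9613, -0.2756, 0.0000] o=[0.1902, 0.6633, 0.0000] → [0.0497, 0.1733, -0.4341, 0.9613, -0.2756, 0.0000]
J3: z=[0.9613, -0.2756, 0.0000] o=[0.7024, 0.3817, 0.0940] → [0.0756, 0.2637, -0.3047, 0.9613, -0.2756, 0.0000]
q̇ = J⁺·V = [-0.5880, -0.9450, 0.7520]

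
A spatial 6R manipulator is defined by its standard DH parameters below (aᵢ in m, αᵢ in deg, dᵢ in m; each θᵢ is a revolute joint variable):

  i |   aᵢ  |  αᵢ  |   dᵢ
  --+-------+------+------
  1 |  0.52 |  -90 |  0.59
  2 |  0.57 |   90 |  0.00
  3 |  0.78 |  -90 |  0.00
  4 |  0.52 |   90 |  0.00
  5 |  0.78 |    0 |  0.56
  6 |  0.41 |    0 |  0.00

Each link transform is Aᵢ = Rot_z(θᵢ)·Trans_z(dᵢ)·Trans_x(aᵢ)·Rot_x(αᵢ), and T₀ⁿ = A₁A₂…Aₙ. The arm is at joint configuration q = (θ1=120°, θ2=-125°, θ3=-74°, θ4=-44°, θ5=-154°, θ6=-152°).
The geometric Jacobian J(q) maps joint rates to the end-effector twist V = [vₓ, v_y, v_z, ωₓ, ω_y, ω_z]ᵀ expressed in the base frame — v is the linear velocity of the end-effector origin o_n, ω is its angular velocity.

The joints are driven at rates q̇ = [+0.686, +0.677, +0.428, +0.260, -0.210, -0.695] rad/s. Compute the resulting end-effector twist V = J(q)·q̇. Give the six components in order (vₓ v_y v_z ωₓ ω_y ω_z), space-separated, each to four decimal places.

o_n = [0.4808, 0.0074, 0.8919]
J₁: ẑ×o_n = [-0.0074, 0.4808, 0.0000], ω = ẑ
J2: z=[-0.8660, -0.5000, 0.0000] o=[-0.2600, 0.4503, 0.5900] → [-0.1510, 0.2615, 0.7540, -0.8660, -0.5000, 0.0000]
J3: z=[0.4096, -0.7094, -0.5736] o=[-0.0965, 0.1672, 1.0569] → [0.0254, -0.2636, 0.3441, 0.4096, -0.7094, -0.5736]
J4: z=[0.0370, -0.6153, 0.7874] o=[0.6145, 0.4353, 1.2330] → [0.5468, -0.0926, -0.0980, 0.0370, -0.6153, 0.7874]
J5: z=[-0.3386, -0.7491, -0.5694] o=[1.1034, 0.3076, 1.1103] → [-0.0074, 0.2806, -0.3647, -0.3386, -0.7491, -0.5694]
J6: z=[-0.3386, -0.7491, -0.5694] o=[0.2420, 0.2707, 0.6876] → [-0.3030, -0.0668, 0.2680, -0.3386, -0.7491, -0.5694]
V = J·q̇ = [0.2579, 0.3575, 0.5226, -0.0950, -0.1242, 1.1606]

0.2579 0.3575 0.5226 -0.0950 -0.1242 1.1606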